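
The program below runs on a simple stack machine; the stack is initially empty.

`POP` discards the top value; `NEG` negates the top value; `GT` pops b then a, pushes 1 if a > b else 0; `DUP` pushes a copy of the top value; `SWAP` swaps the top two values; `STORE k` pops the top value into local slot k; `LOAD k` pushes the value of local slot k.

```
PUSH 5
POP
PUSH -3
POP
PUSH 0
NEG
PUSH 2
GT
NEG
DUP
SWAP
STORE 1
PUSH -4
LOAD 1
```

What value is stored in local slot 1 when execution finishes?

0

PUSH 5  : 5
POP     : (empty)
PUSH -3 : -3
POP     : (empty)
PUSH 0  : 0
NEG     : 0
PUSH 2  : 0 2
GT      : 0
NEG     : 0
DUP     : 0 0
SWAP    : 0 0
STORE 1 : 0
PUSH -4 : 0 -4
LOAD 1  : 0 -4 0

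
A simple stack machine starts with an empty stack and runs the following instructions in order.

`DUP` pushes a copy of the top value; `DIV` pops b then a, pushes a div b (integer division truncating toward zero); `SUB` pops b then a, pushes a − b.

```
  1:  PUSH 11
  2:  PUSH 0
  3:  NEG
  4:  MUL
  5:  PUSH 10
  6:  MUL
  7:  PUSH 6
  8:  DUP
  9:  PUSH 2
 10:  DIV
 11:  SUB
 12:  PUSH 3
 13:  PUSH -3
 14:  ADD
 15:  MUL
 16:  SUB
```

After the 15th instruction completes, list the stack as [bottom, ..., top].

[0, 0]

PUSH 11 -> [11]
PUSH 0  -> [11, 0]
NEG     -> [11, 0]
MUL     -> [0]
PUSH 10 -> [0, 10]
MUL     -> [0]
PUSH 6  -> [0, 6]
DUP     -> [0, 6, 6]
PUSH 2  -> [0, 6, 6, 2]
DIV     -> [0, 6, 3]
SUB     -> [0, 3]
PUSH 3  -> [0, 3, 3]
PUSH -3 -> [0, 3, 3, -3]
ADD     -> [0, 3, 0]
MUL     -> [0, 0]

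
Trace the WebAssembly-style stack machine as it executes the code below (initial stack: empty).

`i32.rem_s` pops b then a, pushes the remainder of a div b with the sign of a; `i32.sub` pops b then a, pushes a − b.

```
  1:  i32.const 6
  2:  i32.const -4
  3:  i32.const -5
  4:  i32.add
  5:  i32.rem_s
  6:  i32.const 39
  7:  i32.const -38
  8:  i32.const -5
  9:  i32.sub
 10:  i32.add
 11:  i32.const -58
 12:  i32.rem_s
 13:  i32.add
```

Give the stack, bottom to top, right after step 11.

i32.const 6   -> 6
i32.const -4  -> 6 -4
i32.const -5  -> 6 -4 -5
i32.add       -> 6 -9
i32.rem_s     -> 6
i32.const 39  -> 6 39
i32.const -38 -> 6 39 -38
i32.const -5  -> 6 39 -38 -5
i32.sub       -> 6 39 -33
i32.add       -> 6 6
i32.const -58 -> 6 6 -58

[6, 6, -58]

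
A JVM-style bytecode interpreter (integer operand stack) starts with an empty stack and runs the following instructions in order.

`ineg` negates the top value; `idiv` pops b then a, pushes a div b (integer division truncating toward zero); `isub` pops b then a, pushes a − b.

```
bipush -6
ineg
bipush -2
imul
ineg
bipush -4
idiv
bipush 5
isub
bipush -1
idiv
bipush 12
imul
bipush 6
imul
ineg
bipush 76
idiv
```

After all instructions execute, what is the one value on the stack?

bipush -6 : -6
ineg      : 6
bipush -2 : 6 -2
imul      : -12
ineg      : 12
bipush -4 : 12 -4
idiv      : -3
bipush 5  : -3 5
isub      : -8
bipush -1 : -8 -1
idiv      : 8
bipush 12 : 8 12
imul      : 96
bipush 6  : 96 6
imul      : 576
ineg      : -576
bipush 76 : -576 76
idiv      : -7

-7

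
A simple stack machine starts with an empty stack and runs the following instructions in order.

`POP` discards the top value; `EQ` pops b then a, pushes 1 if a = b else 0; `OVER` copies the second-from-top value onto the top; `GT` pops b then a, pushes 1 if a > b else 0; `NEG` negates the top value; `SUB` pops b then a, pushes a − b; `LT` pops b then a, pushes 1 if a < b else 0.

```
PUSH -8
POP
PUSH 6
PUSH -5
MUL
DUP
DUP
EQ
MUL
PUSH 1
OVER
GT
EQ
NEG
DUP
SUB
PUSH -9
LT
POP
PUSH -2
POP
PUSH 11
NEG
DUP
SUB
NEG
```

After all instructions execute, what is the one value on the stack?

0

PUSH -8 → -8
POP     → (empty)
PUSH 6  → 6
PUSH -5 → 6 -5
MUL     → -30
DUP     → -30 -30
DUP     → -30 -30 -30
EQ      → -30 1
MUL     → -30
PUSH 1  → -30 1
OVER    → -30 1 -30
GT      → -30 1
EQ      → 0
NEG     → 0
DUP     → 0 0
SUB     → 0
PUSH -9 → 0 -9
LT      → 0
POP     → (empty)
PUSH -2 → -2
POP     → (empty)
PUSH 11 → 11
NEG     → -11
DUP     → -11 -11
SUB     → 0
NEG     → 0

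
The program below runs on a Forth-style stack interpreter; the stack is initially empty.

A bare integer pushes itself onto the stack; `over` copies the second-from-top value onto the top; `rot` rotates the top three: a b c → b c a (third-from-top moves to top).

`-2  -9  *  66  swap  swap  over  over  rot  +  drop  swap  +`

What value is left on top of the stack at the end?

36

-2   : -2
-9   : -2 -9
*    : 18
66   : 18 66
swap : 66 18
swap : 18 66
over : 18 66 18
over : 18 66 18 66
rot  : 18 18 66 66
+    : 18 18 132
drop : 18 18
swap : 18 18
+    : 36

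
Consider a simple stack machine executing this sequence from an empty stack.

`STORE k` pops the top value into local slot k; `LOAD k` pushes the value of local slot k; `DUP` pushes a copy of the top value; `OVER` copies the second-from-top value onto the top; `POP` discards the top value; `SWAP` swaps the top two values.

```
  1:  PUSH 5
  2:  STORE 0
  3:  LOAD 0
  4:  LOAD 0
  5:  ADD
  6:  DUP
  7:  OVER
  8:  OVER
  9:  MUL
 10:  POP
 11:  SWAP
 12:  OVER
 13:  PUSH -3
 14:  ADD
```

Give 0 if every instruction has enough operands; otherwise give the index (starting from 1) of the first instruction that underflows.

PUSH 5   [5]
STORE 0  []
LOAD 0   [5]
LOAD 0   [5, 5]
ADD      [10]
DUP      [10, 10]
OVER     [10, 10, 10]
OVER     [10, 10, 10, 10]
MUL      [10, 10, 100]
POP      [10, 10]
SWAP     [10, 10]
OVER     [10, 10, 10]
PUSH -3  [10, 10, 10, -3]
ADD      [10, 10, 7]

0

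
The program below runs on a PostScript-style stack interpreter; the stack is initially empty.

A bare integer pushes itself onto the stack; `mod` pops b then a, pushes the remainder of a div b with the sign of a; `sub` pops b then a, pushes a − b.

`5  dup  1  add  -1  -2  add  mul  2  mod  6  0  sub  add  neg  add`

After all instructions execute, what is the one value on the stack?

5   -> 5
dup -> 5 5
1   -> 5 5 1
add -> 5 6
-1  -> 5 6 -1
-2  -> 5 6 -1 -2
add -> 5 6 -3
mul -> 5 -18
2   -> 5 -18 2
mod -> 5 0
6   -> 5 0 6
0   -> 5 0 6 0
sub -> 5 0 6
add -> 5 6
neg -> 5 -6
add -> -1

-1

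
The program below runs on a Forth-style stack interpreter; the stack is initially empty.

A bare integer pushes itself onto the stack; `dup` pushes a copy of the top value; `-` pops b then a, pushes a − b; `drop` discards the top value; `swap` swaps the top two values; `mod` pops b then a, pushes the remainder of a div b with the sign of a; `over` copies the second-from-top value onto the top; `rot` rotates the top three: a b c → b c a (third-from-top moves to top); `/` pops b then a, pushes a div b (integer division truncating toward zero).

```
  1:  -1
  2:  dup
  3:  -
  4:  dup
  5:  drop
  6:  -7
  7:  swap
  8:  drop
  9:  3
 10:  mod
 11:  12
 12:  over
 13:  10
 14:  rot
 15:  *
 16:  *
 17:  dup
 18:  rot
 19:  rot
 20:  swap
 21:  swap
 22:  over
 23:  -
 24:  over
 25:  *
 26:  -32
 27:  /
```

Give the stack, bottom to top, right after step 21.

-1   -> [-1]
dup  -> [-1, -1]
-    -> [0]
dup  -> [0, 0]
drop -> [0]
-7   -> [0, -7]
swap -> [-7, 0]
drop -> [-7]
3    -> [-7, 3]
mod  -> [-1]
12   -> [-1, 12]
over -> [-1, 12, -1]
10   -> [-1, 12, -1, 10]
rot  -> [-1, -1, 10, 12]
*    -> [-1, -1, 120]
*    -> [-1, -120]
dup  -> [-1, -120, -120]
rot  -> [-120, -120, -1]
rot  -> [-120, -1, -120]
swap -> [-120, -120, -1]
swap -> [-120, -1, -120]

[-120, -1, -120]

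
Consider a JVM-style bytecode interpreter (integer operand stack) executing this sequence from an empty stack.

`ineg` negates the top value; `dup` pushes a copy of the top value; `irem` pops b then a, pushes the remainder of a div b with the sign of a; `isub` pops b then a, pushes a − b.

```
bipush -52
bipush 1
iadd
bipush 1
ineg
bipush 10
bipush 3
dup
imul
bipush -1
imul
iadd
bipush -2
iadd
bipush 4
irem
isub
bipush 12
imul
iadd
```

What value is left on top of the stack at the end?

bipush -52 : [-52]
bipush 1   : [-52, 1]
iadd       : [-51]
bipush 1   : [-51, 1]
ineg       : [-51, -1]
bipush 10  : [-51, -1, 10]
bipush 3   : [-51, -1, 10, 3]
dup        : [-51, -1, 10, 3, 3]
imul       : [-51, -1, 10, 9]
bipush -1  : [-51, -1, 10, 9, -1]
imul       : [-51, -1, 10, -9]
iadd       : [-51, -1, 1]
bipush -2  : [-51, -1, 1, -2]
iadd       : [-51, -1, -1]
bipush 4   : [-51, -1, -1, 4]
irem       : [-51, -1, -1]
isub       : [-51, 0]
bipush 12  : [-51, 0, 12]
imul       : [-51, 0]
iadd       : [-51]

-51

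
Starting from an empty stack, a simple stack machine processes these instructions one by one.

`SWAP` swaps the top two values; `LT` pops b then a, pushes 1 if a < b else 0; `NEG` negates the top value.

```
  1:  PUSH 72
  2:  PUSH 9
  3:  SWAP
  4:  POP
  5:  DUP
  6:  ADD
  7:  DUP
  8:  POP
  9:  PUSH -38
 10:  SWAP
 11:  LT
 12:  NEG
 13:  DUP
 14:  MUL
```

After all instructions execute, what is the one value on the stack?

1

PUSH 72   [72]
PUSH 9    [72, 9]
SWAP      [9, 72]
POP       [9]
DUP       [9, 9]
ADD       [18]
DUP       [18, 18]
POP       [18]
PUSH -38  [18, -38]
SWAP      [-38, 18]
LT        [1]
NEG       [-1]
DUP       [-1, -1]
MUL       [1]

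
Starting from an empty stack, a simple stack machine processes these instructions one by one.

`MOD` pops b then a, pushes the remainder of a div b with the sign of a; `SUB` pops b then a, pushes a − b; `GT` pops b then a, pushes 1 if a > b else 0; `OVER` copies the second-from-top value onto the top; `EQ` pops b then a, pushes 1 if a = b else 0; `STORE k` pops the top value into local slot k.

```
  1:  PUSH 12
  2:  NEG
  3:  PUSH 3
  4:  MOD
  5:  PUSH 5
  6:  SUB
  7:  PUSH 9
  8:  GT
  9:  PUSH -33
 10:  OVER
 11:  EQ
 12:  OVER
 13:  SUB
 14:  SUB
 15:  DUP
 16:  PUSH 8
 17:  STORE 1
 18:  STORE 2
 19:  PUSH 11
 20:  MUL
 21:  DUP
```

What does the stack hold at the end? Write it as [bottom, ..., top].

PUSH 12  -> [12]
NEG      -> [-12]
PUSH 3   -> [-12, 3]
MOD      -> [0]
PUSH 5   -> [0, 5]
SUB      -> [-5]
PUSH 9   -> [-5, 9]
GT       -> [0]
PUSH -33 -> [0, -33]
OVER     -> [0, -33, 0]
EQ       -> [0, 0]
OVER     -> [0, 0, 0]
SUB      -> [0, 0]
SUB      -> [0]
DUP      -> [0, 0]
PUSH 8   -> [0, 0, 8]
STORE 1  -> [0, 0]
STORE 2  -> [0]
PUSH 11  -> [0, 11]
MUL      -> [0]
DUP      -> [0, 0]

[0, 0]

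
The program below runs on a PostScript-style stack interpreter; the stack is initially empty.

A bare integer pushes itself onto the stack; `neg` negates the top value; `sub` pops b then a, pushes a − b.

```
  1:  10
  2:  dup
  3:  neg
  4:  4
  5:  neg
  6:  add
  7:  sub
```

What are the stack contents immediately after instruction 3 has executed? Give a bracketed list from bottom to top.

10   10
dup  10 10
neg  10 -10

[10, -10]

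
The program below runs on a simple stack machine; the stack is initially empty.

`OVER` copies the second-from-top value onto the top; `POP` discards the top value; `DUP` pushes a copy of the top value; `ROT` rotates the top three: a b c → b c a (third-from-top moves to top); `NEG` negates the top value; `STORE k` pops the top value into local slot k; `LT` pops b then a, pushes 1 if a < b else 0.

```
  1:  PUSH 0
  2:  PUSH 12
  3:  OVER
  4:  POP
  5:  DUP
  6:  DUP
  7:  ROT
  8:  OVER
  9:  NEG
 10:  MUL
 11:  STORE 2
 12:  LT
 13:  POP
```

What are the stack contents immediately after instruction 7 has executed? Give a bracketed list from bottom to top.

[0, 12, 12, 12]

PUSH 0  -> [0]
PUSH 12 -> [0, 12]
OVER    -> [0, 12, 0]
POP     -> [0, 12]
DUP     -> [0, 12, 12]
DUP     -> [0, 12, 12, 12]
ROT     -> [0, 12, 12, 12]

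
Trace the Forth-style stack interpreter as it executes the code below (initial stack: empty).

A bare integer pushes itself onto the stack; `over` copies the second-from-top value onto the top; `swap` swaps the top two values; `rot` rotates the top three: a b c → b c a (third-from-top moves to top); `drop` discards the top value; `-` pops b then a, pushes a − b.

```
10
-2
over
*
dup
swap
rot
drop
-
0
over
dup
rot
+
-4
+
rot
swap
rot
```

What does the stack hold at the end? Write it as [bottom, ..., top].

[0, -4, 0]

10   : 10
-2   : 10 -2
over : 10 -2 10
*    : 10 -20
dup  : 10 -20 -20
swap : 10 -20 -20
rot  : -20 -20 10
drop : -20 -20
-    : 0
0    : 0 0
over : 0 0 0
dup  : 0 0 0 0
rot  : 0 0 0 0
+    : 0 0 0
-4   : 0 0 0 -4
+    : 0 0 -4
rot  : 0 -4 0
swap : 0 0 -4
rot  : 0 -4 0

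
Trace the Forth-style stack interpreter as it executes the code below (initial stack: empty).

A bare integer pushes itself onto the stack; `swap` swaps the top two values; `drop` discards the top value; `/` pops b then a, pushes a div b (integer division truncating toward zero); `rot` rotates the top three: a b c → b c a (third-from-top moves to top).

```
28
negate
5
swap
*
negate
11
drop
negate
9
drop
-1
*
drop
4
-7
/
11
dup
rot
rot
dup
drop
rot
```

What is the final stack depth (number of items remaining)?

28     : 28
negate : -28
5      : -28 5
swap   : 5 -28
*      : -140
negate : 140
11     : 140 11
drop   : 140
negate : -140
9      : -140 9
drop   : -140
-1     : -140 -1
*      : 140
drop   : (empty)
4      : 4
-7     : 4 -7
/      : 0
11     : 0 11
dup    : 0 11 11
rot    : 11 11 0
rot    : 11 0 11
dup    : 11 0 11 11
drop   : 11 0 11
rot    : 0 11 11

3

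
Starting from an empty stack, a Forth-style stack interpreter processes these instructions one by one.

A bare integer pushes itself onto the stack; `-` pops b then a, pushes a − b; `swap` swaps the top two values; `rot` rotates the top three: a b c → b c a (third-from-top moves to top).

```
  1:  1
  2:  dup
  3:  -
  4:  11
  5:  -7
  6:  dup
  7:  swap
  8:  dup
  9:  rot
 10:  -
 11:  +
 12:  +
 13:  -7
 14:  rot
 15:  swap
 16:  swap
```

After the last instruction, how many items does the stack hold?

1    : [1]
dup  : [1, 1]
-    : [0]
11   : [0, 11]
-7   : [0, 11, -7]
dup  : [0, 11, -7, -7]
swap : [0, 11, -7, -7]
dup  : [0, 11, -7, -7, -7]
rot  : [0, 11, -7, -7, -7]
-    : [0, 11, -7, 0]
+    : [0, 11, -7]
+    : [0, 4]
-7   : [0, 4, -7]
rot  : [4, -7, 0]
swap : [4, 0, -7]
swap : [4, -7, 0]

3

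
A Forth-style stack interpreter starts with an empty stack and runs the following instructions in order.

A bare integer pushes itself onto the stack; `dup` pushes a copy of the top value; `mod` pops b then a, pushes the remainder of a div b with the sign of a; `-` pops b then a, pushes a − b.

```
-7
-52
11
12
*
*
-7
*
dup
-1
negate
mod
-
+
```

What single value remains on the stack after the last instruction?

48041

-7      [-7]
-52     [-7, -52]
11      [-7, -52, 11]
12      [-7, -52, 11, 12]
*       [-7, -52, 132]
*       [-7, -6864]
-7      [-7, -6864, -7]
*       [-7, 48048]
dup     [-7, 48048, 48048]
-1      [-7, 48048, 48048, -1]
negate  [-7, 48048, 48048, 1]
mod     [-7, 48048, 0]
-       [-7, 48048]
+       [48041]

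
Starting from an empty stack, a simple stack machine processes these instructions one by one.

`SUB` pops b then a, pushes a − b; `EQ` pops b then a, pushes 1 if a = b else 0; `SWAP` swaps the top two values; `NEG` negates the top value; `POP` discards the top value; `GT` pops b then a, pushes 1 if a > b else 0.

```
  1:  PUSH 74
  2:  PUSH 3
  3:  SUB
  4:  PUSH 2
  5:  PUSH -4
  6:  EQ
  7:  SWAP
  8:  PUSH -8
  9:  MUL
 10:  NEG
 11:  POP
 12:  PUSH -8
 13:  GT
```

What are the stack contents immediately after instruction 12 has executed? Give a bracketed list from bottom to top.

PUSH 74  [74]
PUSH 3   [74, 3]
SUB      [71]
PUSH 2   [71, 2]
PUSH -4  [71, 2, -4]
EQ       [71, 0]
SWAP     [0, 71]
PUSH -8  [0, 71, -8]
MUL      [0, -568]
NEG      [0, 568]
POP      [0]
PUSH -8  [0, -8]

[0, -8]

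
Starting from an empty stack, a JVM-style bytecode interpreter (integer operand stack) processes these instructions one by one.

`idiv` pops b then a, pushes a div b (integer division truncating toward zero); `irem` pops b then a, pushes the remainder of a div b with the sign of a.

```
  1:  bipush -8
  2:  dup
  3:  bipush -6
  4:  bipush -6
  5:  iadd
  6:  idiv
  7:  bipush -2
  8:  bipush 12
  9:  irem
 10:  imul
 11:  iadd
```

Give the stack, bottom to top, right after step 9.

[-8, 0, -2]

bipush -8  [-8]
dup        [-8, -8]
bipush -6  [-8, -8, -6]
bipush -6  [-8, -8, -6, -6]
iadd       [-8, -8, -12]
idiv       [-8, 0]
bipush -2  [-8, 0, -2]
bipush 12  [-8, 0, -2, 12]
irem       [-8, 0, -2]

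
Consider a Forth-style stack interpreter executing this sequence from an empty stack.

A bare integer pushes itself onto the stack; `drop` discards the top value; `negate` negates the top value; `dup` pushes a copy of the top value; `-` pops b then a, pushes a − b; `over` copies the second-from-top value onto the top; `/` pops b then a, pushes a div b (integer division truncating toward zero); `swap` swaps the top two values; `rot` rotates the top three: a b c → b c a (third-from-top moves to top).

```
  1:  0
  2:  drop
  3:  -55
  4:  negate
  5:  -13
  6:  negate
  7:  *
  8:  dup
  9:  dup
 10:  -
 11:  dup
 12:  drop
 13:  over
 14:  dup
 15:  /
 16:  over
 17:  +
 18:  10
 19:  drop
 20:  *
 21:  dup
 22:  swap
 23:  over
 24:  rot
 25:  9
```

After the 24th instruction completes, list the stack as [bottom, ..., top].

[715, 0, 0, 0]

0      → 0
drop   → (empty)
-55    → -55
negate → 55
-13    → 55 -13
negate → 55 13
*      → 715
dup    → 715 715
dup    → 715 715 715
-      → 715 0
dup    → 715 0 0
drop   → 715 0
over   → 715 0 715
dup    → 715 0 715 715
/      → 715 0 1
over   → 715 0 1 0
+      → 715 0 1
10     → 715 0 1 10
drop   → 715 0 1
*      → 715 0
dup    → 715 0 0
swap   → 715 0 0
over   → 715 0 0 0
rot    → 715 0 0 0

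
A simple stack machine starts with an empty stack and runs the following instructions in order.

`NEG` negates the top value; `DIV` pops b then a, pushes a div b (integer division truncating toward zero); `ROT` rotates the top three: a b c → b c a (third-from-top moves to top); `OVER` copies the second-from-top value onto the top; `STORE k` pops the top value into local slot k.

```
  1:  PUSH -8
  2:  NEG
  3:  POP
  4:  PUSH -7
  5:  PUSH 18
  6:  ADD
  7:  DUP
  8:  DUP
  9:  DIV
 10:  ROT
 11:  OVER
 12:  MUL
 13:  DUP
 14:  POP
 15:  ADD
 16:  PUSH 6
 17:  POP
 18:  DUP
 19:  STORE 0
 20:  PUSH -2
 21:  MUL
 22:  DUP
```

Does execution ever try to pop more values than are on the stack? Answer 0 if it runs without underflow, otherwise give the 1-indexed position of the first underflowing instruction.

PUSH -8 → -8
NEG     → 8
POP     → (empty)
PUSH -7 → -7
PUSH 18 → -7 18
ADD     → 11
DUP     → 11 11
DUP     → 11 11 11
DIV     → 11 1
ROT  — needs 3 operands, stack has 2 → underflow

10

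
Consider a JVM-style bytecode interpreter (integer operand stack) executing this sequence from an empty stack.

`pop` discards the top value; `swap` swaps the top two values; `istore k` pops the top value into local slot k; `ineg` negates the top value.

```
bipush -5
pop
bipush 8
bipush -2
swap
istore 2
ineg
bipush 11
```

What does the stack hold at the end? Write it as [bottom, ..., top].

bipush -5  -5
pop        (empty)
bipush 8   8
bipush -2  8 -2
swap       -2 8
istore 2   -2
ineg       2
bipush 11  2 11

[2, 11]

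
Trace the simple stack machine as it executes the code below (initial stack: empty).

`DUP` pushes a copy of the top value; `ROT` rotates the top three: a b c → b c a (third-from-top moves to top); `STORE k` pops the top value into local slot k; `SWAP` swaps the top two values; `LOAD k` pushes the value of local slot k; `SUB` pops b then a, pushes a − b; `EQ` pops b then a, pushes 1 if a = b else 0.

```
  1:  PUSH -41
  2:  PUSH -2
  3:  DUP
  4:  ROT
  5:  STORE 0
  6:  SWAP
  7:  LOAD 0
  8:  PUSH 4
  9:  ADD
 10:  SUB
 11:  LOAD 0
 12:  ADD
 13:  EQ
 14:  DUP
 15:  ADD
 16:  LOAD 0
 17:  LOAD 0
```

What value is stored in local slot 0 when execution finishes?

-41

PUSH -41 → -41
PUSH -2  → -41 -2
DUP      → -41 -2 -2
ROT      → -2 -2 -41
STORE 0  → -2 -2
SWAP     → -2 -2
LOAD 0   → -2 -2 -41
PUSH 4   → -2 -2 -41 4
ADD      → -2 -2 -37
SUB      → -2 35
LOAD 0   → -2 35 -41
ADD      → -2 -6
EQ       → 0
DUP      → 0 0
ADD      → 0
LOAD 0   → 0 -41
LOAD 0   → 0 -41 -41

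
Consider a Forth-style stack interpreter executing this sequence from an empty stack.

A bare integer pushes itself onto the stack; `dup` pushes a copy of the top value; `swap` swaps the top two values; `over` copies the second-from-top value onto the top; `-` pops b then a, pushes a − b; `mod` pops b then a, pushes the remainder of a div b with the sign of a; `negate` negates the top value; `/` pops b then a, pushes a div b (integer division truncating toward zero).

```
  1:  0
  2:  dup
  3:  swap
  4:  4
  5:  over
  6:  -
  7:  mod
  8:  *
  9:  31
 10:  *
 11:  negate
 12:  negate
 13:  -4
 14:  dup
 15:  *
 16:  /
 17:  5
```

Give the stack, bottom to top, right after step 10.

[0]

0    → 0
dup  → 0 0
swap → 0 0
4    → 0 0 4
over → 0 0 4 0
-    → 0 0 4
mod  → 0 0
*    → 0
31   → 0 31
*    → 0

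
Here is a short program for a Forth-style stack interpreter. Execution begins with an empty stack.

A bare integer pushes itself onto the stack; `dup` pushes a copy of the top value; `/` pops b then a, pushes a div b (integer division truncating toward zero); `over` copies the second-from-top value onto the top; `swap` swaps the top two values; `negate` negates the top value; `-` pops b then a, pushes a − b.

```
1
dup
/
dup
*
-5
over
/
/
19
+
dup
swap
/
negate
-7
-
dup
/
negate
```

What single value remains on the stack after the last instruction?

-1

1       1
dup     1 1
/       1
dup     1 1
*       1
-5      1 -5
over    1 -5 1
/       1 -5
/       0
19      0 19
+       19
dup     19 19
swap    19 19
/       1
negate  -1
-7      -1 -7
-       6
dup     6 6
/       1
negate  -1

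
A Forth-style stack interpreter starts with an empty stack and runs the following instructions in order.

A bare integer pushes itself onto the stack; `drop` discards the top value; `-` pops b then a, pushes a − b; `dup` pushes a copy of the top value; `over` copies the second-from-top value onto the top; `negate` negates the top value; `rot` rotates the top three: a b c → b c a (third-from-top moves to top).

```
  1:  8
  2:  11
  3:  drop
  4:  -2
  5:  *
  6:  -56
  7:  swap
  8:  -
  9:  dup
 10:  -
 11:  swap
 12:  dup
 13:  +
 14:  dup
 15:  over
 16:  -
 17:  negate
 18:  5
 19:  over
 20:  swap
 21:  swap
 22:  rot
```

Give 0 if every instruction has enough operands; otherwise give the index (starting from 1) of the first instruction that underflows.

8    : [8]
11   : [8, 11]
drop : [8]
-2   : [8, -2]
*    : [-16]
-56  : [-16, -56]
swap : [-56, -16]
-    : [-40]
dup  : [-40, -40]
-    : [0]
swap  — needs 2 operands, stack has 1 → underflow

11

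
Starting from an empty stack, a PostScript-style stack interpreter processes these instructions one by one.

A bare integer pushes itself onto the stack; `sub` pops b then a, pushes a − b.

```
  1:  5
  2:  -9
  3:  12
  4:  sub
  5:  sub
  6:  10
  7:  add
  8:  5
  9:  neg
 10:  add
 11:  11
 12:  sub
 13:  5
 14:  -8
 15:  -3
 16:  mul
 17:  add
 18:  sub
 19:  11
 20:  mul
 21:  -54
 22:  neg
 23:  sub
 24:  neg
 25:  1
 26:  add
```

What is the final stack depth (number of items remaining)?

1

5   -> 5
-9  -> 5 -9
12  -> 5 -9 12
sub -> 5 -21
sub -> 26
10  -> 26 10
add -> 36
5   -> 36 5
neg -> 36 -5
add -> 31
11  -> 31 11
sub -> 20
5   -> 20 5
-8  -> 20 5 -8
-3  -> 20 5 -8 -3
mul -> 20 5 24
add -> 20 29
sub -> -9
11  -> -9 11
mul -> -99
-54 -> -99 -54
neg -> -99 54
sub -> -153
neg -> 153
1   -> 153 1
add -> 154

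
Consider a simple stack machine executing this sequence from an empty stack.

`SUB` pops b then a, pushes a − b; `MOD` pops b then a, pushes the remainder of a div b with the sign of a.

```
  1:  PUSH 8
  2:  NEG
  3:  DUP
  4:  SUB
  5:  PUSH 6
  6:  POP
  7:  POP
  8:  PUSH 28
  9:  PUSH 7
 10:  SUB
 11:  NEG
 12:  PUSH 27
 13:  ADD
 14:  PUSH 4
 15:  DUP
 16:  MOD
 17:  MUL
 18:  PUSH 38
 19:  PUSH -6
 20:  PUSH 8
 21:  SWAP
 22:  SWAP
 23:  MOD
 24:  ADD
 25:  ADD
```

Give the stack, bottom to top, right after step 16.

[6, 0]

PUSH 8  : 8
NEG     : -8
DUP     : -8 -8
SUB     : 0
PUSH 6  : 0 6
POP     : 0
POP     : (empty)
PUSH 28 : 28
PUSH 7  : 28 7
SUB     : 21
NEG     : -21
PUSH 27 : -21 27
ADD     : 6
PUSH 4  : 6 4
DUP     : 6 4 4
MOD     : 6 0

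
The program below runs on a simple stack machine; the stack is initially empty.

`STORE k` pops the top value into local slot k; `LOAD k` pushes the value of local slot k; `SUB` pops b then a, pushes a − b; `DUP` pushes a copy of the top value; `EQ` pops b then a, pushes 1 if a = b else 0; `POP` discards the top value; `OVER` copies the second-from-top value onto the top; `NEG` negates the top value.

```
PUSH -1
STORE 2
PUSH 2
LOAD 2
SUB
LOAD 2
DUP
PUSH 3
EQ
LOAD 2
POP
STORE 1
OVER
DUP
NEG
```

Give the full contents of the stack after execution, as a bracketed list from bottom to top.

[3, -1, 3, -3]

PUSH -1 : -1
STORE 2 : (empty)
PUSH 2  : 2
LOAD 2  : 2 -1
SUB     : 3
LOAD 2  : 3 -1
DUP     : 3 -1 -1
PUSH 3  : 3 -1 -1 3
EQ      : 3 -1 0
LOAD 2  : 3 -1 0 -1
POP     : 3 -1 0
STORE 1 : 3 -1
OVER    : 3 -1 3
DUP     : 3 -1 3 3
NEG     : 3 -1 3 -3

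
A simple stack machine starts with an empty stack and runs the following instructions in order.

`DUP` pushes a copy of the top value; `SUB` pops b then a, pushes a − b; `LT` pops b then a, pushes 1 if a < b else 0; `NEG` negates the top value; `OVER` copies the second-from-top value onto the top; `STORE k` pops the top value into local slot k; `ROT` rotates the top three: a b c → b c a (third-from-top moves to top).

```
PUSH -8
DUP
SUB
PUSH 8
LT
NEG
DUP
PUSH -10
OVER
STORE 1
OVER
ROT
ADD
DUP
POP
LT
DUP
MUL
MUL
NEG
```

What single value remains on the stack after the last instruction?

PUSH -8  → -8
DUP      → -8 -8
SUB      → 0
PUSH 8   → 0 8
LT       → 1
NEG      → -1
DUP      → -1 -1
PUSH -10 → -1 -1 -10
OVER     → -1 -1 -10 -1
STORE 1  → -1 -1 -10
OVER     → -1 -1 -10 -1
ROT      → -1 -10 -1 -1
ADD      → -1 -10 -2
DUP      → -1 -10 -2 -2
POP      → -1 -10 -2
LT       → -1 1
DUP      → -1 1 1
MUL      → -1 1
MUL      → -1
NEG      → 1

1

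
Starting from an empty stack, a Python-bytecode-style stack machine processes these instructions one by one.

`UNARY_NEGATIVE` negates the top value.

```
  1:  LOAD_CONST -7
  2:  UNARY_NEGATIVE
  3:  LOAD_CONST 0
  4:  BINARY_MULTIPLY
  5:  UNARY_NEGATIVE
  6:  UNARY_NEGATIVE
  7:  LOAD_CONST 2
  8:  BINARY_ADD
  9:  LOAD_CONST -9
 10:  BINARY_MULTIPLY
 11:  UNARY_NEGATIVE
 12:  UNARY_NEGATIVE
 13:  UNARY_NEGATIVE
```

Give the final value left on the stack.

18

LOAD_CONST -7   → -7
UNARY_NEGATIVE  → 7
LOAD_CONST 0    → 7 0
BINARY_MULTIPLY → 0
UNARY_NEGATIVE  → 0
UNARY_NEGATIVE  → 0
LOAD_CONST 2    → 0 2
BINARY_ADD      → 2
LOAD_CONST -9   → 2 -9
BINARY_MULTIPLY → -18
UNARY_NEGATIVE  → 18
UNARY_NEGATIVE  → -18
UNARY_NEGATIVE  → 18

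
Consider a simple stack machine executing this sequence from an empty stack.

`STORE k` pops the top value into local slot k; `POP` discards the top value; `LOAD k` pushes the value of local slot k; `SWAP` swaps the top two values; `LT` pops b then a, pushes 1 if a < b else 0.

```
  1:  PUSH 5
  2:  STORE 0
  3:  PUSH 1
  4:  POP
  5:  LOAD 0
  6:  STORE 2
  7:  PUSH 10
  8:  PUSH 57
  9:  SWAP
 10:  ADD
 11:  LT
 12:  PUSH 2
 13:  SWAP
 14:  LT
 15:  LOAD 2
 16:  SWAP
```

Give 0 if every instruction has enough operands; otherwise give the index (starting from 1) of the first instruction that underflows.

PUSH 5  → 5
STORE 0 → (empty)
PUSH 1  → 1
POP     → (empty)
LOAD 0  → 5
STORE 2 → (empty)
PUSH 10 → 10
PUSH 57 → 10 57
SWAP    → 57 10
ADD     → 67
LT  — needs 2 operands, stack has 1 → underflow

11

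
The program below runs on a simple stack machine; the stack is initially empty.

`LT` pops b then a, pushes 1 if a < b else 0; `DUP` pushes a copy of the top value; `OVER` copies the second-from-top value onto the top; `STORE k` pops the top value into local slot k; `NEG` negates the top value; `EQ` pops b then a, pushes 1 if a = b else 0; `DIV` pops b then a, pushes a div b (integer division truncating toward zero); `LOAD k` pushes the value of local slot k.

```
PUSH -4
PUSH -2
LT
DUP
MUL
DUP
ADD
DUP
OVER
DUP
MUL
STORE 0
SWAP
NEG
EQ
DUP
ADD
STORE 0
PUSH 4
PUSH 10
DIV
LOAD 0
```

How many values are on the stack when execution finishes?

PUSH -4 : [-4]
PUSH -2 : [-4, -2]
LT      : [1]
DUP     : [1, 1]
MUL     : [1]
DUP     : [1, 1]
ADD     : [2]
DUP     : [2, 2]
OVER    : [2, 2, 2]
DUP     : [2, 2, 2, 2]
MUL     : [2, 2, 4]
STORE 0 : [2, 2]
SWAP    : [2, 2]
NEG     : [2, -2]
EQ      : [0]
DUP     : [0, 0]
ADD     : [0]
STORE 0 : []
PUSH 4  : [4]
PUSH 10 : [4, 10]
DIV     : [0]
LOAD 0  : [0, 0]

2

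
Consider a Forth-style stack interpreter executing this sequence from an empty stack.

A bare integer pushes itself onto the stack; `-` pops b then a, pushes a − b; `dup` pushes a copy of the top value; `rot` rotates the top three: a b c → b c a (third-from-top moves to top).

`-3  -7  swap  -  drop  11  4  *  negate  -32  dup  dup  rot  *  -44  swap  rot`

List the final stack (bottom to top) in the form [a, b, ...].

-3     : -3
-7     : -3 -7
swap   : -7 -3
-      : -4
drop   : (empty)
11     : 11
4      : 11 4
*      : 44
negate : -44
-32    : -44 -32
dup    : -44 -32 -32
dup    : -44 -32 -32 -32
rot    : -44 -32 -32 -32
*      : -44 -32 1024
-44    : -44 -32 1024 -44
swap   : -44 -32 -44 1024
rot    : -44 -44 1024 -32

[-44, -44, 1024, -32]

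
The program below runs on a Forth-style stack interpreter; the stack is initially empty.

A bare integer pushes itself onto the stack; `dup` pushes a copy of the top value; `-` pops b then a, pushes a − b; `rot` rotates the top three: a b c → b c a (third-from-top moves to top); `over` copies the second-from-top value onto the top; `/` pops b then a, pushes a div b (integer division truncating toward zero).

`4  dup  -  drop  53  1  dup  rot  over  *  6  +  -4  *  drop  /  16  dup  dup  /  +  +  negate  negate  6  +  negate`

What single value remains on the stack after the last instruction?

4       [4]
dup     [4, 4]
-       [0]
drop    []
53      [53]
1       [53, 1]
dup     [53, 1, 1]
rot     [1, 1, 53]
over    [1, 1, 53, 1]
*       [1, 1, 53]
6       [1, 1, 53, 6]
+       [1, 1, 59]
-4      [1, 1, 59, -4]
*       [1, 1, -236]
drop    [1, 1]
/       [1]
16      [1, 16]
dup     [1, 16, 16]
dup     [1, 16, 16, 16]
/       [1, 16, 1]
+       [1, 17]
+       [18]
negate  [-18]
negate  [18]
6       [18, 6]
+       [24]
negate  [-24]

-24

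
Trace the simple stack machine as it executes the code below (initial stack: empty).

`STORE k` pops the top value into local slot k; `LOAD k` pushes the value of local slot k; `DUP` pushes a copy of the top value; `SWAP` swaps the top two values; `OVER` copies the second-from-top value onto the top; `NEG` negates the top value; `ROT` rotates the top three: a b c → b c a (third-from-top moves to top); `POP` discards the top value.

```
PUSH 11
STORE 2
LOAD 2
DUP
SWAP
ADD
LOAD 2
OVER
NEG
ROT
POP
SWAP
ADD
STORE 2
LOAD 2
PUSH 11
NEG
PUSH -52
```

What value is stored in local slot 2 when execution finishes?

PUSH 11  -> [11]
STORE 2  -> []
LOAD 2   -> [11]
DUP      -> [11, 11]
SWAP     -> [11, 11]
ADD      -> [22]
LOAD 2   -> [22, 11]
OVER     -> [22, 11, 22]
NEG      -> [22, 11, -22]
ROT      -> [11, -22, 22]
POP      -> [11, -22]
SWAP     -> [-22, 11]
ADD      -> [-11]
STORE 2  -> []
LOAD 2   -> [-11]
PUSH 11  -> [-11, 11]
NEG      -> [-11, -11]
PUSH -52 -> [-11, -11, -52]

-11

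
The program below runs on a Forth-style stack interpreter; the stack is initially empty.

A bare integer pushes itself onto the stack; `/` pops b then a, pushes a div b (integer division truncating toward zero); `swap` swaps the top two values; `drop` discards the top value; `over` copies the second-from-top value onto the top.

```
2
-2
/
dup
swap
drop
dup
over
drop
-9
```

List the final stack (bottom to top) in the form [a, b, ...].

2    → 2
-2   → 2 -2
/    → -1
dup  → -1 -1
swap → -1 -1
drop → -1
dup  → -1 -1
over → -1 -1 -1
drop → -1 -1
-9   → -1 -1 -9

[-1, -1, -9]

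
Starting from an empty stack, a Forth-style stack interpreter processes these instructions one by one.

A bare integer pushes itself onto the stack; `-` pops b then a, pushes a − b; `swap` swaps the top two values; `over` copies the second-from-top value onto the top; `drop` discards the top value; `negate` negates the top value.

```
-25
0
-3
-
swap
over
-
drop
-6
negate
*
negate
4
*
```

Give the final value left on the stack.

-25     [-25]
0       [-25, 0]
-3      [-25, 0, -3]
-       [-25, 3]
swap    [3, -25]
over    [3, -25, 3]
-       [3, -28]
drop    [3]
-6      [3, -6]
negate  [3, 6]
*       [18]
negate  [-18]
4       [-18, 4]
*       [-72]

-72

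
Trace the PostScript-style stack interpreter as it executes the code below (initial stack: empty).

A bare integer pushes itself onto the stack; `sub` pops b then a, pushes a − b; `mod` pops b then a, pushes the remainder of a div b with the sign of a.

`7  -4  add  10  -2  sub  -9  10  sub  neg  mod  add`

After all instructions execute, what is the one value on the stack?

7    [7]
-4   [7, -4]
add  [3]
10   [3, 10]
-2   [3, 10, -2]
sub  [3, 12]
-9   [3, 12, -9]
10   [3, 12, -9, 10]
sub  [3, 12, -19]
neg  [3, 12, 19]
mod  [3, 12]
add  [15]

15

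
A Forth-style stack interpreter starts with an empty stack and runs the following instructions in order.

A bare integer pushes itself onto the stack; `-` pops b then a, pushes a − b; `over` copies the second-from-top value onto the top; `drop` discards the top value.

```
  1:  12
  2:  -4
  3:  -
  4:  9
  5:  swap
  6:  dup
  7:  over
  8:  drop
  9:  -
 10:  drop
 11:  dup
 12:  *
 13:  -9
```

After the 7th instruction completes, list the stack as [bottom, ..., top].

[9, 16, 16, 16]

12   : 12
-4   : 12 -4
-    : 16
9    : 16 9
swap : 9 16
dup  : 9 16 16
over : 9 16 16 16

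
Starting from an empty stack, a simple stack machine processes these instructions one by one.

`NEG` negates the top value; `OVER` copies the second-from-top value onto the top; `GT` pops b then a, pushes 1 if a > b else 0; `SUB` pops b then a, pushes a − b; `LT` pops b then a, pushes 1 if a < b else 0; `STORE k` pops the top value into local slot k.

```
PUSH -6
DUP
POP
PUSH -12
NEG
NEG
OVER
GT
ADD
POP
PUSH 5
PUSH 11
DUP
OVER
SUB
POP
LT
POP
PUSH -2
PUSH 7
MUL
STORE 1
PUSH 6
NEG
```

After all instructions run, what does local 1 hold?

PUSH -6  : -6
DUP      : -6 -6
POP      : -6
PUSH -12 : -6 -12
NEG      : -6 12
NEG      : -6 -12
OVER     : -6 -12 -6
GT       : -6 0
ADD      : -6
POP      : (empty)
PUSH 5   : 5
PUSH 11  : 5 11
DUP      : 5 11 11
OVER     : 5 11 11 11
SUB      : 5 11 0
POP      : 5 11
LT       : 1
POP      : (empty)
PUSH -2  : -2
PUSH 7   : -2 7
MUL      : -14
STORE 1  : (empty)
PUSH 6   : 6
NEG      : -6

-14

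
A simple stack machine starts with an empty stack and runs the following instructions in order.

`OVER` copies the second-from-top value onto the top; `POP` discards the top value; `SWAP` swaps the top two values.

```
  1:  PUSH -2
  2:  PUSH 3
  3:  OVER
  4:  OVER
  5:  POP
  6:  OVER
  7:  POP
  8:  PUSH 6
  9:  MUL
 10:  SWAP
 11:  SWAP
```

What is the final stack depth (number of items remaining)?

3

PUSH -2  -2
PUSH 3   -2 3
OVER     -2 3 -2
OVER     -2 3 -2 3
POP      -2 3 -2
OVER     -2 3 -2 3
POP      -2 3 -2
PUSH 6   -2 3 -2 6
MUL      -2 3 -12
SWAP     -2 -12 3
SWAP     -2 3 -12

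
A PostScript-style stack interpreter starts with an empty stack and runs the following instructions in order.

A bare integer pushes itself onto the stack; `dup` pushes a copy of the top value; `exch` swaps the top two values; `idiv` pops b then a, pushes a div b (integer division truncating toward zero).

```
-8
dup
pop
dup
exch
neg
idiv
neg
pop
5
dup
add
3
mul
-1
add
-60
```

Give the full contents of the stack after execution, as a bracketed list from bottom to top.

[29, -60]

-8   → -8
dup  → -8 -8
pop  → -8
dup  → -8 -8
exch → -8 -8
neg  → -8 8
idiv → -1
neg  → 1
pop  → (empty)
5    → 5
dup  → 5 5
add  → 10
3    → 10 3
mul  → 30
-1   → 30 -1
add  → 29
-60  → 29 -60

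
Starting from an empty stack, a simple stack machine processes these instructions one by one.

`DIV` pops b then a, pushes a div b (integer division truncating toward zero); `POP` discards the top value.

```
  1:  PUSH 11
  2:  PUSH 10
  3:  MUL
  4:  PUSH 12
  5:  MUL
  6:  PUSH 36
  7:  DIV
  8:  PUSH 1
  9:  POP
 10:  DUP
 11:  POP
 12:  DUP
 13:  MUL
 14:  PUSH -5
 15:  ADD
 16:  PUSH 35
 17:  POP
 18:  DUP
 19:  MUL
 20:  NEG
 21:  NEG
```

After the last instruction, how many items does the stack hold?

1

PUSH 11 -> 11
PUSH 10 -> 11 10
MUL     -> 110
PUSH 12 -> 110 12
MUL     -> 1320
PUSH 36 -> 1320 36
DIV     -> 36
PUSH 1  -> 36 1
POP     -> 36
DUP     -> 36 36
POP     -> 36
DUP     -> 36 36
MUL     -> 1296
PUSH -5 -> 1296 -5
ADD     -> 1291
PUSH 35 -> 1291 35
POP     -> 1291
DUP     -> 1291 1291
MUL     -> 1666681
NEG     -> -1666681
NEG     -> 1666681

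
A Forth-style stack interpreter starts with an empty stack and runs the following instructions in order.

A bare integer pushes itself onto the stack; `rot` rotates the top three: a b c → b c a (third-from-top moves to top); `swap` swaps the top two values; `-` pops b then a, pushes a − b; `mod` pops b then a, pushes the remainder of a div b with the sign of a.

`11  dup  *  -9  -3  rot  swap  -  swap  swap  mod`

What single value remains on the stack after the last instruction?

-9

11   -> [11]
dup  -> [11, 11]
*    -> [121]
-9   -> [121, -9]
-3   -> [121, -9, -3]
rot  -> [-9, -3, 121]
swap -> [-9, 121, -3]
-    -> [-9, 124]
swap -> [124, -9]
swap -> [-9, 124]
mod  -> [-9]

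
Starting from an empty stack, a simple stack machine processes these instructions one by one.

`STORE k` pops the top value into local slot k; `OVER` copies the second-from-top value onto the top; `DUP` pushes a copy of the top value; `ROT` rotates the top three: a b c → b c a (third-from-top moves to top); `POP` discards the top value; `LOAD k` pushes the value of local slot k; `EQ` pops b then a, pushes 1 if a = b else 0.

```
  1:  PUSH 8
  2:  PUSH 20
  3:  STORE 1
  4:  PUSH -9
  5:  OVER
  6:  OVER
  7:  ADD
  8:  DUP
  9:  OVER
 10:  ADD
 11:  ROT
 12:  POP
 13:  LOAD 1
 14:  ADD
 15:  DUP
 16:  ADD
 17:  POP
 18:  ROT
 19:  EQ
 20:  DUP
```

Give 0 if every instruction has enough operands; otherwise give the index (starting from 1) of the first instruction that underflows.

PUSH 8  → [8]
PUSH 20 → [8, 20]
STORE 1 → [8]
PUSH -9 → [8, -9]
OVER    → [8, -9, 8]
OVER    → [8, -9, 8, -9]
ADD     → [8, -9, -1]
DUP     → [8, -9, -1, -1]
OVER    → [8, -9, -1, -1, -1]
ADD     → [8, -9, -1, -2]
ROT     → [8, -1, -2, -9]
POP     → [8, -1, -2]
LOAD 1  → [8, -1, -2, 20]
ADD     → [8, -1, 18]
DUP     → [8, -1, 18, 18]
ADD     → [8, -1, 36]
POP     → [8, -1]
ROT  — needs 3 operands, stack has 2 → underflow

18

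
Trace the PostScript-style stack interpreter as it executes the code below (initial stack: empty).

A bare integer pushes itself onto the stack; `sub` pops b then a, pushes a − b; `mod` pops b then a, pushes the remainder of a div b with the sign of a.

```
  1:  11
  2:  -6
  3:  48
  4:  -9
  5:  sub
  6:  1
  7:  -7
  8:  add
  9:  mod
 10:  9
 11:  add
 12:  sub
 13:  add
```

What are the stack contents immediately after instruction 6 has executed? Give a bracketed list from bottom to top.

11  -> [11]
-6  -> [11, -6]
48  -> [11, -6, 48]
-9  -> [11, -6, 48, -9]
sub -> [11, -6, 57]
1   -> [11, -6, 57, 1]

[11, -6, 57, 1]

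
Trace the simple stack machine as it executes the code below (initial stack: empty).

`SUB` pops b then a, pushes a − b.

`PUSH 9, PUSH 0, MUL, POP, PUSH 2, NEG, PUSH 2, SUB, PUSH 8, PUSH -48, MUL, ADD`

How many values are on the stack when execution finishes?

1

PUSH 9   : 9
PUSH 0   : 9 0
MUL      : 0
POP      : (empty)
PUSH 2   : 2
NEG      : -2
PUSH 2   : -2 2
SUB      : -4
PUSH 8   : -4 8
PUSH -48 : -4 8 -48
MUL      : -4 -384
ADD      : -388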